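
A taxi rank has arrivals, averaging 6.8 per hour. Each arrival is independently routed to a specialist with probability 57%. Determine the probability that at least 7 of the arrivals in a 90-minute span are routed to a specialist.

Thinning: the arrivals that are routed to a specialist themselves form a Poisson process with rate 0.57 × 6.8 = 3.876 per hour.
Over the interval, μ = 3.876 × 1.5 = 5.814 (a 90-minute span = 1.5 hours).
P(N ≥ 7) = 1 − P(N ≤ 6) ≈ 0.3639.

0.3639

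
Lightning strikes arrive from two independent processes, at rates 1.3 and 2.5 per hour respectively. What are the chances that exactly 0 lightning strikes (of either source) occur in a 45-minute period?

Independent Poisson processes superpose: combined rate λ = 1.3 + 2.5 = 3.8 per hour.
Over the interval, μ = 3.8 × 0.75 = 2.85 (a 45-minute period = 0.75 hours).
P(N = 0) = e^(−2.85) · 2.85^0/0! ≈ 0.0578.

0.0578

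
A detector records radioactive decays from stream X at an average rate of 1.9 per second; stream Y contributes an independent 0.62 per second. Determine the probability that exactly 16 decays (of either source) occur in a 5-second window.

0.0650

Independent Poisson processes superpose: combined rate λ = 1.9 + 0.62 = 2.52 per second.
Over the interval, μ = 2.52 × 5 = 12.6 (a 5-second window = 5 seconds).
P(N = 16) = e^(−12.6) · 12.6^16/16! ≈ 0.0650.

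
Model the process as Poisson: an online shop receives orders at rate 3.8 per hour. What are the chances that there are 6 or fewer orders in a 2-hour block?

Over the interval, μ = 3.8 × 2 = 7.6 (a 2-hour block = 2 hours).
P(N ≤ 6) = Σ_{j=0}^{6} e^(−μ) μ^j/j! ≈ 0.3646.

0.3646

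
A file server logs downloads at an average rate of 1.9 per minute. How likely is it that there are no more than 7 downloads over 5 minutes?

0.2687

Over the interval, μ = 1.9 × 5 = 9.5 (5 minutes).
P(N ≤ 7) = Σ_{j=0}^{7} e^(−μ) μ^j/j! ≈ 0.2687.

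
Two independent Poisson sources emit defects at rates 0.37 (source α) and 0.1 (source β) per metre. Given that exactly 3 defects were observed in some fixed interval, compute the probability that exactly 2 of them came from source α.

0.3956

Given the total, each event is independently from source α with probability p = λ_α/(λ_α+λ_β) = 0.37/0.47 ≈ 0.7872.
So K ~ Binomial(3, 0.37/0.47): P(K = 2) = C(3,2) · (0.37/0.47)^2 · (0.1/0.47)^1 ≈ 0.3956.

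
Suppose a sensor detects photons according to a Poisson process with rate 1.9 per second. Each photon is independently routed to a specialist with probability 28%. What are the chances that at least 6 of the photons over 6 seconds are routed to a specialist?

Thinning: the photons that are routed to a specialist themselves form a Poisson process with rate 0.28 × 1.9 = 0.532 per second.
Over the interval, μ = 0.532 × 6 = 3.192 (6 seconds).
P(N ≥ 6) = 1 − P(N ≤ 5) ≈ 0.1045.

0.1045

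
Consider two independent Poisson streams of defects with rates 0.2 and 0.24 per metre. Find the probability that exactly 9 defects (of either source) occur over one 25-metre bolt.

Independent Poisson processes superpose: combined rate λ = 0.2 + 0.24 = 0.44 per metre.
Over the interval, μ = 0.44 × 25 = 11 (a 25-metre bolt = 25 metres).
P(N = 9) = e^(−11) · 11^9/9! ≈ 0.1085.

0.1085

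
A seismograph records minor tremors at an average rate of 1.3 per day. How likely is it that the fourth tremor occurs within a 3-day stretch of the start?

Over the interval, μ = 1.3 × 3 = 3.9 (a 3-day stretch = 3 days).
The fourth arrival falls in the interval iff at least 4 events occur there: P(S_4 ≤ t) = P(N ≥ 4) = 1 − P(N ≤ 3) ≈ 0.5468.

0.5468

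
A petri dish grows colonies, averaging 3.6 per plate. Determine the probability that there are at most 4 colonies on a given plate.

With mean μ = 3.6 per plate,
P(N ≤ 4) = Σ_{j=0}^{4} e^(−μ) μ^j/j! ≈ 0.7064.

0.7064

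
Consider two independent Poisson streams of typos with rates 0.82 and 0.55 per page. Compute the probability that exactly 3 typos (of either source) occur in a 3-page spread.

Independent Poisson processes superpose: combined rate λ = 0.82 + 0.55 = 1.37 per page.
Over the interval, μ = 1.37 × 3 = 4.11 (a 3-page spread = 3 pages).
P(N = 3) = e^(−4.11) · 4.11^3/3! ≈ 0.1899.

0.1899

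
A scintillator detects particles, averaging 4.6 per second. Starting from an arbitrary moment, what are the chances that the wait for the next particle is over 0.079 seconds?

0.6953

The wait for the next event is exponential with rate λ = 4.6 per second.
P(T > 0.079) = e^(−λt) = e^(−4.6 × 0.079) = e^(−0.3634) ≈ 0.6953.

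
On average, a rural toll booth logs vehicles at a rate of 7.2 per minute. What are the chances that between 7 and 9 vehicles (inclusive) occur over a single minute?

With mean μ = 7.2 per minute,
P(7 ≤ N ≤ 9) = Σ_{j=7}^{9} e^(−7.2) · 7.2^j/j! ≈ 0.3893.

0.3893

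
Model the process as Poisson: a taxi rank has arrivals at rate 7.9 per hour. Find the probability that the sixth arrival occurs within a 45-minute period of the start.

0.5422

Over the interval, μ = 7.9 × 0.75 = 5.925 (a 45-minute period = 0.75 hours).
The sixth arrival falls in the interval iff at least 6 events occur there: P(S_6 ≤ t) = P(N ≥ 6) = 1 − P(N ≤ 5) ≈ 0.5422.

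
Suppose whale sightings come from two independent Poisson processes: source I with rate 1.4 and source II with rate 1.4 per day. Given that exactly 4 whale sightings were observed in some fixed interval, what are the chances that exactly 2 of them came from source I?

Given the total, each event is independently from source I with probability p = λ_I/(λ_I+λ_II) = 1.4/2.8 = 0.5000.
So K ~ Binomial(4, 1.4/2.8): P(K = 2) = C(4,2) · (1.4/2.8)^2 · (1.4/2.8)^2 ≈ 0.3750.

0.3750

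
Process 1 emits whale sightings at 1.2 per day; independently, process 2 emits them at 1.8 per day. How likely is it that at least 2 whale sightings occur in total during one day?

0.8009

Independent Poisson processes superpose: combined rate λ = 1.2 + 1.8 = 3 per day.
So μ = 3.
P(N ≥ 2) = 1 − P(N ≤ 1) ≈ 0.8009.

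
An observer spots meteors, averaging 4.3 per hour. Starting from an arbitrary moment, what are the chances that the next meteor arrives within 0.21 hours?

0.5946

Inter-arrival times are exponential with rate λ = 4.3 per hour.
P(T ≤ 0.21) = 1 − e^(−λt) = 1 − e^(−4.3 × 0.21) = 1 − e^(−0.903) ≈ 0.5946.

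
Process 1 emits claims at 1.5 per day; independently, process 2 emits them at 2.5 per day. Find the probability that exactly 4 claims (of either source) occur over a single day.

Independent Poisson processes superpose: combined rate λ = 1.5 + 2.5 = 4 per day.
So μ = 4.
P(N = 4) = e^(−4) · 4^4/4! ≈ 0.1954.

0.1954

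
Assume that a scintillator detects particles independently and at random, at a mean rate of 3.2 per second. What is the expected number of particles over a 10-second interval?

E[N] = λt = 3.2 × 10 = 32 (a 10-second interval = 10 seconds).

32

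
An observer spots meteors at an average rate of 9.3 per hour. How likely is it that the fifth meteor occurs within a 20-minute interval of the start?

Over the interval, μ = 9.3 × 1/3 = 3.1 (a 20-minute interval = 1/3 hours).
The fifth arrival falls in the interval iff at least 5 events occur there: P(S_5 ≤ t) = P(N ≥ 5) = 1 − P(N ≤ 4) ≈ 0.2018.

0.2018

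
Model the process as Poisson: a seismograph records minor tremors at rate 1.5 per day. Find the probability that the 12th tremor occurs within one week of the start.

Over the interval, μ = 1.5 × 7 = 10.5 (a week = 7 days).
The 12th arrival falls in the interval iff at least 12 events occur there: P(S_12 ≤ t) = P(N ≥ 12) = 1 − P(N ≤ 11) ≈ 0.3613.

0.3613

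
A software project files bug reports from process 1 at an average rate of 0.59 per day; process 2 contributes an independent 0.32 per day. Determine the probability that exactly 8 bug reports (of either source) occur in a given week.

0.1151

Independent Poisson processes superpose: combined rate λ = 0.59 + 0.32 = 0.91 per day.
Over the interval, μ = 0.91 × 7 = 6.37 (a week = 7 days).
P(N = 8) = e^(−6.37) · 6.37^8/8! ≈ 0.1151.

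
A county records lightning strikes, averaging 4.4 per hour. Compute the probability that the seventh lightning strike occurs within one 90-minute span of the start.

0.4892

Over the interval, μ = 4.4 × 1.5 = 6.6 (a 90-minute span = 1.5 hours).
The seventh arrival falls in the interval iff at least 7 events occur there: P(S_7 ≤ t) = P(N ≥ 7) = 1 − P(N ≤ 6) ≈ 0.4892.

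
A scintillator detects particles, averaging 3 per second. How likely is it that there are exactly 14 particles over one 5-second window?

Over the interval, μ = 3 × 5 = 15 (a 5-second window = 5 seconds).
P(N = 14) = e^(−μ) μ^14/14! = e^(−15) · 15^14/87178291200 ≈ 0.1024.

0.1024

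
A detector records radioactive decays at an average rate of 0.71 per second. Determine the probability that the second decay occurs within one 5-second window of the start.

Over the interval, μ = 0.71 × 5 = 3.55 (a 5-second window = 5 seconds).
The second arrival falls in the interval iff at least 2 events occur there: P(S_2 ≤ t) = P(N ≥ 2) = 1 − P(N ≤ 1) ≈ 0.8693.

0.8693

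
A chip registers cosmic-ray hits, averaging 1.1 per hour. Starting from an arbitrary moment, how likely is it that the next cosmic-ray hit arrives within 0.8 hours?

Inter-arrival times are exponential with rate λ = 1.1 per hour.
P(T ≤ 0.8) = 1 − e^(−λt) = 1 − e^(−1.1 × 0.8) = 1 − e^(−0.88) ≈ 0.5852.

0.5852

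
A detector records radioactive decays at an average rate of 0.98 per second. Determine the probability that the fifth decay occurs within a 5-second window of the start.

Over the interval, μ = 0.98 × 5 = 4.9 (a 5-second window = 5 seconds).
The fifth arrival falls in the interval iff at least 5 events occur there: P(S_5 ≤ t) = P(N ≥ 5) = 1 − P(N ≤ 4) ≈ 0.5418.

0.5418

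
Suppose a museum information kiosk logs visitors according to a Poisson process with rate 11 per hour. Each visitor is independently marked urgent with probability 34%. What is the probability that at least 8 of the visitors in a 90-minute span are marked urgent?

Thinning: the visitors that are marked urgent themselves form a Poisson process with rate 0.34 × 11 = 3.74 per hour.
Over the interval, μ = 3.74 × 1.5 = 5.61 (a 90-minute span = 1.5 hours).
P(N ≥ 8) = 1 − P(N ≤ 7) ≈ 0.2043.

0.2043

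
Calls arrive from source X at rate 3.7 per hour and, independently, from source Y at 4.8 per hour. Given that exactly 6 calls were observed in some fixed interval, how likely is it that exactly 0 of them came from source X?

0.0324

Given the total, each event is independently from source X with probability p = λ_X/(λ_X+λ_Y) = 3.7/8.5 ≈ 0.4353.
So K ~ Binomial(6, 3.7/8.5): P(K = 0) = C(6,0) · (3.7/8.5)^0 · (4.8/8.5)^6 ≈ 0.0324.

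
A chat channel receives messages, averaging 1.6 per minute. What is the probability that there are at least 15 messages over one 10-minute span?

0.6325

Over the interval, μ = 1.6 × 10 = 16 (a 10-minute span = 10 minutes).
P(N ≥ 15) = 1 − P(N ≤ 14) = 1 − Σ_{j=0}^{14} e^(−μ) μ^j/j! ≈ 0.6325.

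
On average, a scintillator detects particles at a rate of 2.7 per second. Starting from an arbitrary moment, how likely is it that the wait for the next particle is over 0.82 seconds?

0.1093

The wait for the next event is exponential with rate λ = 2.7 per second.
P(T > 0.82) = e^(−λt) = e^(−2.7 × 0.82) = e^(−2.214) ≈ 0.1093.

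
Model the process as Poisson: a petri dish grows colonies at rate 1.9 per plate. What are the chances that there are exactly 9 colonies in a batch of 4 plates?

Over the interval, μ = 1.9 × 4 = 7.6 (a batch of 4 plates = 4 plates).
P(N = 9) = e^(−μ) μ^9/9! = e^(−7.6) · 7.6^9/362880 ≈ 0.1167.

0.1167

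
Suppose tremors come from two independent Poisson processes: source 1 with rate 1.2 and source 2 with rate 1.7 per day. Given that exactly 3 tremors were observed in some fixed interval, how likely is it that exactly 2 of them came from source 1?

Given the total, each event is independently from source 1 with probability p = λ_1/(λ_1+λ_2) = 1.2/2.9 ≈ 0.4138.
So K ~ Binomial(3, 1.2/2.9): P(K = 2) = C(3,2) · (1.2/2.9)^2 · (1.7/2.9)^1 ≈ 0.3011.

0.3011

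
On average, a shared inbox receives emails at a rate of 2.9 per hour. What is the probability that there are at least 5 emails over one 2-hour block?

Over the interval, μ = 2.9 × 2 = 5.8 (a 2-hour block = 2 hours).
P(N ≥ 5) = 1 − P(N ≤ 4) = 1 − Σ_{j=0}^{4} e^(−μ) μ^j/j! ≈ 0.6873.

0.6873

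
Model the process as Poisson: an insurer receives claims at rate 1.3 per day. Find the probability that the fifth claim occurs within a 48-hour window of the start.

0.1226

Over the interval, μ = 1.3 × 2 = 2.6 (a 48-hour window = 2 days).
The fifth arrival falls in the interval iff at least 5 events occur there: P(S_5 ≤ t) = P(N ≥ 5) = 1 − P(N ≤ 4) ≈ 0.1226.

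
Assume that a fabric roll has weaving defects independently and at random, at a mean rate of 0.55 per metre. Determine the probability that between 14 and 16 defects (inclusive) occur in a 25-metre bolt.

0.2860

Over the interval, μ = 0.55 × 25 = 13.75 (a 25-metre bolt = 25 metres).
P(14 ≤ N ≤ 16) = Σ_{j=14}^{16} e^(−13.75) · 13.75^j/j! ≈ 0.2860.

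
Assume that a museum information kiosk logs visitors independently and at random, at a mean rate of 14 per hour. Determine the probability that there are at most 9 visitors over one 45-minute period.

Over the interval, μ = 14 × 0.75 = 10.5 (a 45-minute period = 0.75 hours).
P(N ≤ 9) = Σ_{j=0}^{9} e^(−μ) μ^j/j! ≈ 0.3971.

0.3971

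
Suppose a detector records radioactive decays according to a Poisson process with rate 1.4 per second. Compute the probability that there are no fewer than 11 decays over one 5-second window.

Over the interval, μ = 1.4 × 5 = 7 (a 5-second window = 5 seconds).
P(N ≥ 11) = 1 − P(N ≤ 10) = 1 − Σ_{j=0}^{10} e^(−μ) μ^j/j! ≈ 0.0985.

0.0985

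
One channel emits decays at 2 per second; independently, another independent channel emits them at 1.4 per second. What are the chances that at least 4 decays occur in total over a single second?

Independent Poisson processes superpose: combined rate λ = 2 + 1.4 = 3.4 per second.
So μ = 3.4.
P(N ≥ 4) = 1 − P(N ≤ 3) ≈ 0.4416.

0.4416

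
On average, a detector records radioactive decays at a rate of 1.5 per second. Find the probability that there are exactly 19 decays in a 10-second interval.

0.0557

Over the interval, μ = 1.5 × 10 = 15 (a 10-second interval = 10 seconds).
P(N = 19) = e^(−μ) μ^19/19! = e^(−15) · 15^19/121645100408832000 ≈ 0.0557.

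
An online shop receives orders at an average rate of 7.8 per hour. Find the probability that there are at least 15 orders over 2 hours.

0.5944

Over the interval, μ = 7.8 × 2 = 15.6 (2 hours).
P(N ≥ 15) = 1 − P(N ≤ 14) = 1 − Σ_{j=0}^{14} e^(−μ) μ^j/j! ≈ 0.5944.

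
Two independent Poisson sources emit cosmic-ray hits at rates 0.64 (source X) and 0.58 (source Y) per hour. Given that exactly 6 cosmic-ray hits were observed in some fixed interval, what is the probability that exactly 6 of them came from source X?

0.0208

Given the total, each event is independently from source X with probability p = λ_X/(λ_X+λ_Y) = 0.64/1.22 ≈ 0.5246.
So K ~ Binomial(6, 0.64/1.22): P(K = 6) = C(6,6) · (0.64/1.22)^6 · (0.58/1.22)^0 ≈ 0.0208.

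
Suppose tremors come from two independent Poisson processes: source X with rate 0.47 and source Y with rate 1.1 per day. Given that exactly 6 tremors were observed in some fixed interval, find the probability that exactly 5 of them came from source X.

0.0101

Given the total, each event is independently from source X with probability p = λ_X/(λ_X+λ_Y) = 0.47/1.57 ≈ 0.2994.
So K ~ Binomial(6, 0.47/1.57): P(K = 5) = C(6,5) · (0.47/1.57)^5 · (1.1/1.57)^1 ≈ 0.0101.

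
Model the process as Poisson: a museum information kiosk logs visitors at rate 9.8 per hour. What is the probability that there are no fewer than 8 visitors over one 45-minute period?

0.4533

Over the interval, μ = 9.8 × 0.75 = 7.35 (a 45-minute period = 0.75 hours).
P(N ≥ 8) = 1 − P(N ≤ 7) = 1 − Σ_{j=0}^{7} e^(−μ) μ^j/j! ≈ 0.4533.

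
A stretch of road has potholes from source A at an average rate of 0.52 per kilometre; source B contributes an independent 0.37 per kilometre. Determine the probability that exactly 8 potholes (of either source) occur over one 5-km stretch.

Independent Poisson processes superpose: combined rate λ = 0.52 + 0.37 = 0.89 per kilometre.
Over the interval, μ = 0.89 × 5 = 4.45 (a 5-km stretch = 5 kilometres).
P(N = 8) = e^(−4.45) · 4.45^8/8! ≈ 0.0445.

0.0445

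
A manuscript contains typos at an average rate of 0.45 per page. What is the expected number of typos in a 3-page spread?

E[N] = λt = 0.45 × 3 = 1.35 (a 3-page spread = 3 pages).

1.35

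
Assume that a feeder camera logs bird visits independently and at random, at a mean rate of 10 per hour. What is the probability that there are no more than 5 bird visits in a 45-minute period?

0.2414

Over the interval, μ = 10 × 0.75 = 7.5 (a 45-minute period = 0.75 hours).
P(N ≤ 5) = Σ_{j=0}^{5} e^(−μ) μ^j/j! ≈ 0.2414.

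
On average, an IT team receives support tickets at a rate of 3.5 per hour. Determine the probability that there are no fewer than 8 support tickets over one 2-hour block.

Over the interval, μ = 3.5 × 2 = 7 (a 2-hour block = 2 hours).
P(N ≥ 8) = 1 − P(N ≤ 7) = 1 − Σ_{j=0}^{7} e^(−μ) μ^j/j! ≈ 0.4013.

0.4013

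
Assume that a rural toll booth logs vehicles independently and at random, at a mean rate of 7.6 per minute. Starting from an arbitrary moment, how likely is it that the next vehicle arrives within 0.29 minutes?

Inter-arrival times are exponential with rate λ = 7.6 per minute.
P(T ≤ 0.29) = 1 − e^(−λt) = 1 − e^(−7.6 × 0.29) = 1 − e^(−2.204) ≈ 0.8896.

0.8896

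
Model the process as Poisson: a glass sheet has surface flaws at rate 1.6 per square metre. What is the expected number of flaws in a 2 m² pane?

3.2

E[N] = λt = 1.6 × 2 = 3.2 (a 2 m² pane = 2 square metres).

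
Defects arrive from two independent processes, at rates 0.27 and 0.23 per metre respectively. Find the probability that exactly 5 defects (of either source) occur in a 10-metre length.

0.1755

Independent Poisson processes superpose: combined rate λ = 0.27 + 0.23 = 0.5 per metre.
Over the interval, μ = 0.5 × 10 = 5 (a 10-metre length = 10 metres).
P(N = 5) = e^(−5) · 5^5/5! ≈ 0.1755.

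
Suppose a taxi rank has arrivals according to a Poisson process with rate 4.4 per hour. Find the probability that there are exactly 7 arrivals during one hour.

With mean μ = 4.4 per hour,
P(N = 7) = e^(−μ) μ^7/7! = e^(−4.4) · 4.4^7/5040 ≈ 0.0778.

0.0778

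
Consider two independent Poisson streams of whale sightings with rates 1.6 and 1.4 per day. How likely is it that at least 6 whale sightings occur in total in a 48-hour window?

Independent Poisson processes superpose: combined rate λ = 1.6 + 1.4 = 3 per day.
Over the interval, μ = 3 × 2 = 6 (a 48-hour window = 2 days).
P(N ≥ 6) = 1 − P(N ≤ 5) ≈ 0.5543.

0.5543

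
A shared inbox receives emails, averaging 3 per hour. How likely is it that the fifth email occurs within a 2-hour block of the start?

0.7149

Over the interval, μ = 3 × 2 = 6 (a 2-hour block = 2 hours).
The fifth arrival falls in the interval iff at least 5 events occur there: P(S_5 ≤ t) = P(N ≥ 5) = 1 − P(N ≤ 4) ≈ 0.7149.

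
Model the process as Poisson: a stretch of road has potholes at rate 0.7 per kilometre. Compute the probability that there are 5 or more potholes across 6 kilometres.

Over the interval, μ = 0.7 × 6 = 4.2 (6 kilometres).
P(N ≥ 5) = 1 − P(N ≤ 4) = 1 − Σ_{j=0}^{4} e^(−μ) μ^j/j! ≈ 0.4102.

0.4102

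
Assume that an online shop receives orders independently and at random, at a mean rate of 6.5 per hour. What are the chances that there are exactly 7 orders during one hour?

0.1462

With mean μ = 6.5 per hour,
P(N = 7) = e^(−μ) μ^7/7! = e^(−6.5) · 6.5^7/5040 ≈ 0.1462.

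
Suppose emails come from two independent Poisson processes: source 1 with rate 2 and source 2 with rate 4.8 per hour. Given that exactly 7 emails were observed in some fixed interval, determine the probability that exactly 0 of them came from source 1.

Given the total, each event is independently from source 1 with probability p = λ_1/(λ_1+λ_2) = 2/6.8 ≈ 0.2941.
So K ~ Binomial(7, 2/6.8): P(K = 0) = C(7,0) · (2/6.8)^0 · (4.8/6.8)^7 ≈ 0.0873.

0.0873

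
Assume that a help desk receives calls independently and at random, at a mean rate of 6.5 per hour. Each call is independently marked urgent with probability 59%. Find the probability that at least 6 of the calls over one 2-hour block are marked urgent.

0.7766

Thinning: the calls that are marked urgent themselves form a Poisson process with rate 0.59 × 6.5 = 3.835 per hour.
Over the interval, μ = 3.835 × 2 = 7.67 (a 2-hour block = 2 hours).
P(N ≥ 6) = 1 − P(N ≤ 5) ≈ 0.7766.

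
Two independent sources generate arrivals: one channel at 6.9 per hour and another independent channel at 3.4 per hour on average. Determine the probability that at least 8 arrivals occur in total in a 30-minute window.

0.1495

Independent Poisson processes superpose: combined rate λ = 6.9 + 3.4 = 10.3 per hour.
Over the interval, μ = 10.3 × 0.5 = 5.15 (a 30-minute window = 0.5 hours).
P(N ≥ 8) = 1 − P(N ≤ 7) ≈ 0.1495.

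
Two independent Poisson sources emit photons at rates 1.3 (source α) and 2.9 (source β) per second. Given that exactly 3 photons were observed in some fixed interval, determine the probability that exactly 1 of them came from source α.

0.4427

Given the total, each event is independently from source α with probability p = λ_α/(λ_α+λ_β) = 1.3/4.2 ≈ 0.3095.
So K ~ Binomial(3, 1.3/4.2): P(K = 1) = C(3,1) · (1.3/4.2)^1 · (2.9/4.2)^2 ≈ 0.4427.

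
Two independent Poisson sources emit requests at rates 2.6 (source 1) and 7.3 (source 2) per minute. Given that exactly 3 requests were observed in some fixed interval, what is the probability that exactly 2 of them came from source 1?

Given the total, each event is independently from source 1 with probability p = λ_1/(λ_1+λ_2) = 2.6/9.9 ≈ 0.2626.
So K ~ Binomial(3, 2.6/9.9): P(K = 2) = C(3,2) · (2.6/9.9)^2 · (7.3/9.9)^1 ≈ 0.1526.

0.1526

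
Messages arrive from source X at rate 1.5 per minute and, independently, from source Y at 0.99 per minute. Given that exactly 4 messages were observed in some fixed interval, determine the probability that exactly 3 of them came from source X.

0.3477

Given the total, each event is independently from source X with probability p = λ_X/(λ_X+λ_Y) = 1.5/2.49 ≈ 0.6024.
So K ~ Binomial(4, 1.5/2.49): P(K = 3) = C(4,3) · (1.5/2.49)^3 · (0.99/2.49)^1 ≈ 0.3477.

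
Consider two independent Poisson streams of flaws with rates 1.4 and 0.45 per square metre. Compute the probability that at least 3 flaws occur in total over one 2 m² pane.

0.7146

Independent Poisson processes superpose: combined rate λ = 1.4 + 0.45 = 1.85 per square metre.
Over the interval, μ = 1.85 × 2 = 3.7 (a 2 m² pane = 2 square metres).
P(N ≥ 3) = 1 − P(N ≤ 2) ≈ 0.7146.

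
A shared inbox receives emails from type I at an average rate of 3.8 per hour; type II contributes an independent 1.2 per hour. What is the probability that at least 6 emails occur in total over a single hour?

Independent Poisson processes superpose: combined rate λ = 3.8 + 1.2 = 5 per hour.
So μ = 5.
P(N ≥ 6) = 1 − P(N ≤ 5) ≈ 0.3840.

0.3840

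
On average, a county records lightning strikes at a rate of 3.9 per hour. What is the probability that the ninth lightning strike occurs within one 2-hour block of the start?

Over the interval, μ = 3.9 × 2 = 7.8 (a 2-hour block = 2 hours).
The ninth arrival falls in the interval iff at least 9 events occur there: P(S_9 ≤ t) = P(N ≥ 9) = 1 − P(N ≤ 8) ≈ 0.3796.

0.3796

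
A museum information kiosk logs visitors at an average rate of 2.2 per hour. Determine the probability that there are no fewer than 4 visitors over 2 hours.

Over the interval, μ = 2.2 × 2 = 4.4 (2 hours).
P(N ≥ 4) = 1 − P(N ≤ 3) = 1 − Σ_{j=0}^{3} e^(−μ) μ^j/j! ≈ 0.6406.

0.6406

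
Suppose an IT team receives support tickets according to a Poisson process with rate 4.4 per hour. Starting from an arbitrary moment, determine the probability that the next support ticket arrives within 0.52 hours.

Inter-arrival times are exponential with rate λ = 4.4 per hour.
P(T ≤ 0.52) = 1 − e^(−λt) = 1 − e^(−4.4 × 0.52) = 1 − e^(−2.288) ≈ 0.8985.

0.8985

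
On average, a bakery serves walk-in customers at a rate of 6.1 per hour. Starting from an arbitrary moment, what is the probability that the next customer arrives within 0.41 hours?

0.9180

Inter-arrival times are exponential with rate λ = 6.1 per hour.
P(T ≤ 0.41) = 1 − e^(−λt) = 1 − e^(−6.1 × 0.41) = 1 − e^(−2.501) ≈ 0.9180.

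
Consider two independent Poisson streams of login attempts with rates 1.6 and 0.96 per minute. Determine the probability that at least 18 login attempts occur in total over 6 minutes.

0.2823

Independent Poisson processes superpose: combined rate λ = 1.6 + 0.96 = 2.56 per minute.
Over the interval, μ = 2.56 × 6 = 15.36 (6 minutes).
P(N ≥ 18) = 1 − P(N ≤ 17) ≈ 0.2823.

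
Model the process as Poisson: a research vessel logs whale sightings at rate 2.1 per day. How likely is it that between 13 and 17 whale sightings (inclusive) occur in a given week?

0.4805

Over the interval, μ = 2.1 × 7 = 14.7 (a week = 7 days).
P(13 ≤ N ≤ 17) = Σ_{j=13}^{17} e^(−14.7) · 14.7^j/j! ≈ 0.4805.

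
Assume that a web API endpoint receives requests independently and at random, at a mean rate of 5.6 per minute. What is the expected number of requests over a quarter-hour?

E[N] = λt = 5.6 × 15 = 84 (a quarter-hour = 15 minutes).

84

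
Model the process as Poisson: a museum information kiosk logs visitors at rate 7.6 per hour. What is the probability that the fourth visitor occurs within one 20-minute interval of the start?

Over the interval, μ = 7.6 × 1/3 ≈ 2.53333 (a 20-minute interval = 1/3 hours).
The fourth arrival falls in the interval iff at least 4 events occur there: P(S_4 ≤ t) = P(N ≥ 4) = 1 − P(N ≤ 3) ≈ 0.2496.

0.2496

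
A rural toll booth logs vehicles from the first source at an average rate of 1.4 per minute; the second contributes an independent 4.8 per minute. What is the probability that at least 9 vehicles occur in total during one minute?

Independent Poisson processes superpose: combined rate λ = 1.4 + 4.8 = 6.2 per minute.
So μ = 6.2.
P(N ≥ 9) = 1 − P(N ≤ 8) ≈ 0.1741.

0.1741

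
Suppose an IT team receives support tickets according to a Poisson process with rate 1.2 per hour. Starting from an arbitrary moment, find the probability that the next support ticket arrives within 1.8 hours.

Inter-arrival times are exponential with rate λ = 1.2 per hour.
P(T ≤ 1.8) = 1 − e^(−λt) = 1 − e^(−1.2 × 1.8) = 1 − e^(−2.16) ≈ 0.8847.

0.8847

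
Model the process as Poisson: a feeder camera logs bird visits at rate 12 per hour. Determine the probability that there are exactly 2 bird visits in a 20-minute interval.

Over the interval, μ = 12 × 1/3 = 4 (a 20-minute interval = 1/3 hours).
P(N = 2) = e^(−μ) μ^2/2! = e^(−4) · 4^2/2 ≈ 0.1465.

0.1465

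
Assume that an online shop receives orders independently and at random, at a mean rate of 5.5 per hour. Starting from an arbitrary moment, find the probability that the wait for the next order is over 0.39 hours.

The wait for the next event is exponential with rate λ = 5.5 per hour.
P(T > 0.39) = e^(−λt) = e^(−5.5 × 0.39) = e^(−2.145) ≈ 0.1171.

0.1171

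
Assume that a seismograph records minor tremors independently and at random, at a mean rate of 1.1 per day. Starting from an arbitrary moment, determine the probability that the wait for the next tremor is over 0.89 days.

The wait for the next event is exponential with rate λ = 1.1 per day.
P(T > 0.89) = e^(−λt) = e^(−1.1 × 0.89) = e^(−0.979) ≈ 0.3757.

0.3757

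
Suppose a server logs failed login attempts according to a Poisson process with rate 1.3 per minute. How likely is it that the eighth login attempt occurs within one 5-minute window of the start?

Over the interval, μ = 1.3 × 5 = 6.5 (a 5-minute window = 5 minutes).
The eighth arrival falls in the interval iff at least 8 events occur there: P(S_8 ≤ t) = P(N ≥ 8) = 1 − P(N ≤ 7) ≈ 0.3272.

0.3272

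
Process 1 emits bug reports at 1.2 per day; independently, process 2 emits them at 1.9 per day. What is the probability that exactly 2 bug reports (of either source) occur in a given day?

Independent Poisson processes superpose: combined rate λ = 1.2 + 1.9 = 3.1 per day.
So μ = 3.1.
P(N = 2) = e^(−3.1) · 3.1^2/2! ≈ 0.2165.

0.2165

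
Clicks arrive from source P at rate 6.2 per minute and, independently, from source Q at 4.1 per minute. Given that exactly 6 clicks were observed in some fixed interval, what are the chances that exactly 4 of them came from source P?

Given the total, each event is independently from source P with probability p = λ_P/(λ_P+λ_Q) = 6.2/10.3 ≈ 0.6019.
So K ~ Binomial(6, 6.2/10.3): P(K = 4) = C(6,4) · (6.2/10.3)^4 · (4.1/10.3)^2 ≈ 0.3120.

0.3120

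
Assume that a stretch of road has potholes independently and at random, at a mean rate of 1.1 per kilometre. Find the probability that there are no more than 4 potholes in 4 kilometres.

0.5512

Over the interval, μ = 1.1 × 4 = 4.4 (4 kilometres).
P(N ≤ 4) = Σ_{j=0}^{4} e^(−μ) μ^j/j! ≈ 0.5512.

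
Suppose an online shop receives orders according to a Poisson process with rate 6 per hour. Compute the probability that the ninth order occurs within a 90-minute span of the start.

0.5443

Over the interval, μ = 6 × 1.5 = 9 (a 90-minute span = 1.5 hours).
The ninth arrival falls in the interval iff at least 9 events occur there: P(S_9 ≤ t) = P(N ≥ 9) = 1 − P(N ≤ 8) ≈ 0.5443.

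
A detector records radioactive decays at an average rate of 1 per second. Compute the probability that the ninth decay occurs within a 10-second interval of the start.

0.6672

Over the interval, μ = 1 × 10 = 10 (a 10-second interval = 10 seconds).
The ninth arrival falls in the interval iff at least 9 events occur there: P(S_9 ≤ t) = P(N ≥ 9) = 1 − P(N ≤ 8) ≈ 0.6672.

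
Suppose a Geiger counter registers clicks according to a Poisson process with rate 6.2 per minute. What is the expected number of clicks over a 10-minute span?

E[N] = λt = 6.2 × 10 = 62 (a 10-minute span = 10 minutes).

62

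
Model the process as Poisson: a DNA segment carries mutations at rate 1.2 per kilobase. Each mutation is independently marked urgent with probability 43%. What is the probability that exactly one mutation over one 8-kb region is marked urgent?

Thinning: the mutations that are marked urgent themselves form a Poisson process with rate 0.43 × 1.2 = 0.516 per kilobase.
Over the interval, μ = 0.516 × 8 = 4.128 (an 8-kb region = 8 kilobases).
P(N = 1) = e^(−4.128) · 4.128^1/1! ≈ 0.0665.

0.0665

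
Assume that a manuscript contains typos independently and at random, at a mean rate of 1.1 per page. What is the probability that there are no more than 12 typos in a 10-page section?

Over the interval, μ = 1.1 × 10 = 11 (a 10-page section = 10 pages).
P(N ≤ 12) = Σ_{j=0}^{12} e^(−μ) μ^j/j! ≈ 0.6887.

0.6887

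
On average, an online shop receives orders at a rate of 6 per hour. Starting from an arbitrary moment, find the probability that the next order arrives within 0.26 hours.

0.7899

Inter-arrival times are exponential with rate λ = 6 per hour.
P(T ≤ 0.26) = 1 − e^(−λt) = 1 − e^(−6 × 0.26) = 1 − e^(−1.56) ≈ 0.7899.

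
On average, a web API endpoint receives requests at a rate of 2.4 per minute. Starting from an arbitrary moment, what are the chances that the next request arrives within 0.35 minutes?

Inter-arrival times are exponential with rate λ = 2.4 per minute.
P(T ≤ 0.35) = 1 − e^(−λt) = 1 − e^(−2.4 × 0.35) = 1 − e^(−0.84) ≈ 0.5683.

0.5683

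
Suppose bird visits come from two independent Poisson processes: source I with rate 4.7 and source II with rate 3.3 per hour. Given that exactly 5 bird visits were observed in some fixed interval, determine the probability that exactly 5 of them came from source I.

0.0700

Given the total, each event is independently from source I with probability p = λ_I/(λ_I+λ_II) = 4.7/8 = 0.5875.
So K ~ Binomial(5, 4.7/8): P(K = 5) = C(5,5) · (4.7/8)^5 · (3.3/8)^0 ≈ 0.0700.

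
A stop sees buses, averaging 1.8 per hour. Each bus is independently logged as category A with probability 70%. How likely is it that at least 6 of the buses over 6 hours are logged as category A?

0.7651

Thinning: the buses that are logged as category A themselves form a Poisson process with rate 0.7 × 1.8 = 1.26 per hour.
Over the interval, μ = 1.26 × 6 = 7.56 (6 hours).
P(N ≥ 6) = 1 − P(N ≤ 5) ≈ 0.7651.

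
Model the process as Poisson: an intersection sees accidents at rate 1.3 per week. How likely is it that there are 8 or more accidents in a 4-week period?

Over the interval, μ = 1.3 × 4 = 5.2 (a 4-week period = 4 weeks).
P(N ≥ 8) = 1 − P(N ≤ 7) = 1 − Σ_{j=0}^{7} e^(−μ) μ^j/j! ≈ 0.1551.

0.1551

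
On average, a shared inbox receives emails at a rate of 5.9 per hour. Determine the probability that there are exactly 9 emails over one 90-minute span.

Over the interval, μ = 5.9 × 1.5 = 8.85 (a 90-minute span = 1.5 hours).
P(N = 9) = e^(−μ) μ^9/9! = e^(−8.85) · 8.85^9/362880 ≈ 0.1316.

0.1316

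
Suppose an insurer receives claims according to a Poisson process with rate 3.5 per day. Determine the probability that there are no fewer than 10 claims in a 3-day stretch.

0.6029

Over the interval, μ = 3.5 × 3 = 10.5 (a 3-day stretch = 3 days).
P(N ≥ 10) = 1 − P(N ≤ 9) = 1 − Σ_{j=0}^{9} e^(−μ) μ^j/j! ≈ 0.6029.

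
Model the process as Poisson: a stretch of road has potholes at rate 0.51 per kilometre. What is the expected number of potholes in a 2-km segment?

1.02

E[N] = λt = 0.51 × 2 = 1.02 (a 2-km segment = 2 kilometres).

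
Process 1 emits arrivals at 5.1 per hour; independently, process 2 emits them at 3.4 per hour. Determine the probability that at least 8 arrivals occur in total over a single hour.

0.6144

Independent Poisson processes superpose: combined rate λ = 5.1 + 3.4 = 8.5 per hour.
So μ = 8.5.
P(N ≥ 8) = 1 − P(N ≤ 7) ≈ 0.6144.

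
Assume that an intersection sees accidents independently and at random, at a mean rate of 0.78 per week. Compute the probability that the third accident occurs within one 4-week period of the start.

0.6032

Over the interval, μ = 0.78 × 4 = 3.12 (a 4-week period = 4 weeks).
The third arrival falls in the interval iff at least 3 events occur there: P(S_3 ≤ t) = P(N ≥ 3) = 1 − P(N ≤ 2) ≈ 0.6032.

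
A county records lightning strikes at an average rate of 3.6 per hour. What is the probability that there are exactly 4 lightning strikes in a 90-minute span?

0.1600

Over the interval, μ = 3.6 × 1.5 = 5.4 (a 90-minute span = 1.5 hours).
P(N = 4) = e^(−μ) μ^4/4! = e^(−5.4) · 5.4^4/24 ≈ 0.1600.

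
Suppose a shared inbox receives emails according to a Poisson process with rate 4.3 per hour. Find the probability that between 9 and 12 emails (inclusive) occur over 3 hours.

Over the interval, μ = 4.3 × 3 = 12.9 (3 hours).
P(9 ≤ N ≤ 12) = Σ_{j=9}^{12} e^(−12.9) · 12.9^j/j! ≈ 0.3697.

0.3697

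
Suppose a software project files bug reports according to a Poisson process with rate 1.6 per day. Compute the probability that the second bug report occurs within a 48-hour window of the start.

0.8288

Over the interval, μ = 1.6 × 2 = 3.2 (a 48-hour window = 2 days).
The second arrival falls in the interval iff at least 2 events occur there: P(S_2 ≤ t) = P(N ≥ 2) = 1 − P(N ≤ 1) ≈ 0.8288.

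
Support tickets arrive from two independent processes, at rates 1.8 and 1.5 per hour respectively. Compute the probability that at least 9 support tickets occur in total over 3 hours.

0.6558

Independent Poisson processes superpose: combined rate λ = 1.8 + 1.5 = 3.3 per hour.
Over the interval, μ = 3.3 × 3 = 9.9 (3 hours).
P(N ≥ 9) = 1 − P(N ≤ 8) ≈ 0.6558.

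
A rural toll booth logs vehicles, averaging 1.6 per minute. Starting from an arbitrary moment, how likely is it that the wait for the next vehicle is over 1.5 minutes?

The wait for the next event is exponential with rate λ = 1.6 per minute.
P(T > 1.5) = e^(−λt) = e^(−1.6 × 1.5) = e^(−2.4) ≈ 0.0907.

0.0907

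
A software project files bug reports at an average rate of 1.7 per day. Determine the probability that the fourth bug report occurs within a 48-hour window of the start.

Over the interval, μ = 1.7 × 2 = 3.4 (a 48-hour window = 2 days).
The fourth arrival falls in the interval iff at least 4 events occur there: P(S_4 ≤ t) = P(N ≥ 4) = 1 − P(N ≤ 3) ≈ 0.4416.

0.4416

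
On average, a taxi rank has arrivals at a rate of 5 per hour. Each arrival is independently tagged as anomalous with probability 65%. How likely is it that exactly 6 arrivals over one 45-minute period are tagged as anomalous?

Thinning: the arrivals that are tagged as anomalous themselves form a Poisson process with rate 0.65 × 5 = 3.25 per hour.
Over the interval, μ = 3.25 × 0.75 = 2.4375 (a 45-minute period = 0.75 hours).
P(N = 6) = e^(−2.4375) · 2.4375^6/6! ≈ 0.0255.

0.0255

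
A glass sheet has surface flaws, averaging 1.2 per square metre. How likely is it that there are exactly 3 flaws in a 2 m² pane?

Over the interval, μ = 1.2 × 2 = 2.4 (a 2 m² pane = 2 square metres).
P(N = 3) = e^(−μ) μ^3/3! = e^(−2.4) · 2.4^3/6 ≈ 0.2090.

0.2090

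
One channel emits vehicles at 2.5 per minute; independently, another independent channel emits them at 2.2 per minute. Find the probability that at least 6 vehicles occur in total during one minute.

0.3316

Independent Poisson processes superpose: combined rate λ = 2.5 + 2.2 = 4.7 per minute.
So μ = 4.7.
P(N ≥ 6) = 1 − P(N ≤ 5) ≈ 0.3316.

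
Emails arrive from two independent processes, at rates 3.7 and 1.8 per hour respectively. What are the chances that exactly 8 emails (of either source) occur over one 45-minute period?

Independent Poisson processes superpose: combined rate λ = 3.7 + 1.8 = 5.5 per hour.
Over the interval, μ = 5.5 × 0.75 = 4.125 (a 45-minute period = 0.75 hours).
P(N = 8) = e^(−4.125) · 4.125^8/8! ≈ 0.0336.

0.0336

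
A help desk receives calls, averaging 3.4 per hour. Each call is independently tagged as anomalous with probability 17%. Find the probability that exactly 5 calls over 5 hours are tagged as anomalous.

Thinning: the calls that are tagged as anomalous themselves form a Poisson process with rate 0.17 × 3.4 = 0.578 per hour.
Over the interval, μ = 0.578 × 5 = 2.89 (5 hours).
P(N = 5) = e^(−2.89) · 2.89^5/5! ≈ 0.0934.

0.0934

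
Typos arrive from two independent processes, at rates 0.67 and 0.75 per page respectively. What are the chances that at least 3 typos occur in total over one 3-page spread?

0.7976

Independent Poisson processes superpose: combined rate λ = 0.67 + 0.75 = 1.42 per page.
Over the interval, μ = 1.42 × 3 = 4.26 (a 3-page spread = 3 pages).
P(N ≥ 3) = 1 − P(N ≤ 2) ≈ 0.7976.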